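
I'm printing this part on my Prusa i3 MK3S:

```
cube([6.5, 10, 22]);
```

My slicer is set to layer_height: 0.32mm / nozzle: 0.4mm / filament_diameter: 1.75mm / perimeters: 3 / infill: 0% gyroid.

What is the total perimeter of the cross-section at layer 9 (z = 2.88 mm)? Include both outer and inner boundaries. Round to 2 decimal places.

33.00 mm

At z = 2.88 mm: the cube (footprint 6.5×10) is included at this height (perimeter 33.00 mm). Overall, the cross-section is a single solid region. Total boundary length (outer) = 33.00 mm.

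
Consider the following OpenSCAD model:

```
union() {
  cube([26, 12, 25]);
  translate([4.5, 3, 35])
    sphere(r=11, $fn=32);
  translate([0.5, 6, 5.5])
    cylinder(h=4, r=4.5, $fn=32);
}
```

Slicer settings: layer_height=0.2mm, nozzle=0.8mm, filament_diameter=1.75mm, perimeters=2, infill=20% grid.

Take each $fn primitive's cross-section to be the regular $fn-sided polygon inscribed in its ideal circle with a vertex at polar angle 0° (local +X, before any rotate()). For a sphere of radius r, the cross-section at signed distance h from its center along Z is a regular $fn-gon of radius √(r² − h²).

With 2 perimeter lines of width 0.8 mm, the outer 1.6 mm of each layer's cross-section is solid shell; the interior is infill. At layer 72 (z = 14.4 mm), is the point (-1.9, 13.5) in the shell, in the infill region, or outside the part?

At z = 14.4 mm: the 26×12 cube contributes its full rectangle; the sphere at (4.5, 3) is absent (|z−center|=20.600 > r=11); the cylinder at (0.5, 6) does not reach this height (z outside [5.5, 9.5]); Combining (union): only the 26×12 cube is present, so the union is just that shape — 1 connected region. Overall, the cross-section is a single solid region. The nearest boundary edge runs (26.00, 12.00)→(0.00, 12.00); distance from the point to it = 2.42 mm. The point is not inside any of the regions above, so it lies outside the cross-section (2.42 mm from the nearest boundary).

outside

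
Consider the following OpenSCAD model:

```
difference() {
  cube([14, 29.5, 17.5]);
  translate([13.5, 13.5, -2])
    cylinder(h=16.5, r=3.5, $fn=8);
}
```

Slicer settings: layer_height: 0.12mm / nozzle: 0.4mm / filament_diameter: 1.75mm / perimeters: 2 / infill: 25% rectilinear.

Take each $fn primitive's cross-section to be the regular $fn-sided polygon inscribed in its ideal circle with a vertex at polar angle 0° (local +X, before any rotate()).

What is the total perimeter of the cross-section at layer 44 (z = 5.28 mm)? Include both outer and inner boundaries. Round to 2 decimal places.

92.21 mm

At z = 5.28 mm: the 14×29.5 cube contributes its full rectangle (perimeter 87.00 mm); the cylinder at (13.5, 13.5): section is a regular 8-gon, circumradius r=3.5 (perimeter = 2·8·3.500·sin(180°/8) = 21.43 mm); Taking the first minus the rest: starting from the 14×29.5 cube, the r=3.5 cylinder at (13.5, 13.5) partially overlaps it — only the 20.72 mm² overlap (of its 34.65 mm²) is removed, clipping the outline — boundary = 92.21 mm. Overall, the cross-section is a single solid region. Total boundary length (outer) = 92.21 mm.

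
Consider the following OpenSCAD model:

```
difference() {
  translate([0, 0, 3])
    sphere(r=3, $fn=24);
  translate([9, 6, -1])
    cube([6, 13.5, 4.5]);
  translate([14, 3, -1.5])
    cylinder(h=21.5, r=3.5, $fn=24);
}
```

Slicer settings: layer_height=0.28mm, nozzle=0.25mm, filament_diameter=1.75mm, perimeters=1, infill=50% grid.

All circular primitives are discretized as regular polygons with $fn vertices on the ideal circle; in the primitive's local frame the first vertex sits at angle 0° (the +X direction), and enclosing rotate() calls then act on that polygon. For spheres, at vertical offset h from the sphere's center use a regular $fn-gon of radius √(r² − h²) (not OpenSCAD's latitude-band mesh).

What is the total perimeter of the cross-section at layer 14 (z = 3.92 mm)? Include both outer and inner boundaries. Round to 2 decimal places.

At z = 3.92 mm: the r=3 sphere contributes a regular 24-gon of circumradius √(3²−0.92²) = 2.855 (perimeter = 2·24·2.855·sin(180°/24) = 17.89 mm); the cube at (9, 6) does not reach this height (z outside [-1, 3.5]); the r=3.5 cylinder at (14, 3) contributes a regular 24-gon of circumradius 3.5 (perimeter = 2·24·3.500·sin(180°/24) = 21.93 mm); Taking the first minus the rest: starting from the r=3 sphere, the r=3.5 cylinder at (14, 3) misses the remaining region (no effect) — boundary = 17.89 mm. Overall, the cross-section is a single solid region. Total boundary length (outer) = 17.89 mm.

17.89 mm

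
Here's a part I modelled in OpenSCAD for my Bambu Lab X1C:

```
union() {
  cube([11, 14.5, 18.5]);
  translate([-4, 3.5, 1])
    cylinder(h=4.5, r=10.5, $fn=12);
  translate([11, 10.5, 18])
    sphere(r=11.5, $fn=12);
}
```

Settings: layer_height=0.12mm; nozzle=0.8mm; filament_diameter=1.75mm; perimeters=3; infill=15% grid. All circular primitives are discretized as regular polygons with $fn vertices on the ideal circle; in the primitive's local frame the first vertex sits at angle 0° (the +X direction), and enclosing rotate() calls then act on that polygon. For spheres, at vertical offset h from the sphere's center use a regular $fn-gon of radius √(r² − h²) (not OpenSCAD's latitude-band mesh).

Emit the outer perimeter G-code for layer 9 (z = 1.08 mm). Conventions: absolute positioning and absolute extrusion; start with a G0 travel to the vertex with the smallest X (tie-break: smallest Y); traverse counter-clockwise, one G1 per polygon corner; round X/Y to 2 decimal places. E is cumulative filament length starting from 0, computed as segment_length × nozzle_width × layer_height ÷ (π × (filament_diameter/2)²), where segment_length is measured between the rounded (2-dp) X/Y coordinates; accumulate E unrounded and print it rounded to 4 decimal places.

At z = 1.08 mm: the cube (footprint 11×14.5) is included at this height; the r=10.5 cylinder at (-4, 3.5) contributes a regular 12-gon of circumradius 10.5; the sphere at (11, 10.5) is absent (|z−center|=16.920 > r=11.5); Merging all regions: the regions partially overlap (shared area 63.94 mm²), so overlapping operands fuse into one piece — 1 connected region. The outline is a single polygon with 14 vertices. Extrusion per mm of travel: 0.8 × 0.12 / (π × 0.875²) = 0.039912. Accumulating E over each segment gives final E = 3.2702.

G0 X-14.50 Y3.50 Z1.08
G1 X-13.09 Y-1.75 E0.2170
G1 X-9.25 Y-5.59 E0.4337
G1 X-4.00 Y-7.00 E0.6507
G1 X1.25 Y-5.59 E0.8676
G1 X5.09 Y-1.75 E1.0844
G1 X5.56 Y0.00 E1.1567
G1 X11.00 Y0.00 E1.3738
G1 X11.00 Y14.50 E1.9526
G1 X0.00 Y14.50 E2.3916
G1 X0.00 Y12.93 E2.4543
G1 X-4.00 Y14.00 E2.6195
G1 X-9.25 Y12.59 E2.8365
G1 X-13.09 Y8.75 E3.0532
G1 X-14.50 Y3.50 E3.2702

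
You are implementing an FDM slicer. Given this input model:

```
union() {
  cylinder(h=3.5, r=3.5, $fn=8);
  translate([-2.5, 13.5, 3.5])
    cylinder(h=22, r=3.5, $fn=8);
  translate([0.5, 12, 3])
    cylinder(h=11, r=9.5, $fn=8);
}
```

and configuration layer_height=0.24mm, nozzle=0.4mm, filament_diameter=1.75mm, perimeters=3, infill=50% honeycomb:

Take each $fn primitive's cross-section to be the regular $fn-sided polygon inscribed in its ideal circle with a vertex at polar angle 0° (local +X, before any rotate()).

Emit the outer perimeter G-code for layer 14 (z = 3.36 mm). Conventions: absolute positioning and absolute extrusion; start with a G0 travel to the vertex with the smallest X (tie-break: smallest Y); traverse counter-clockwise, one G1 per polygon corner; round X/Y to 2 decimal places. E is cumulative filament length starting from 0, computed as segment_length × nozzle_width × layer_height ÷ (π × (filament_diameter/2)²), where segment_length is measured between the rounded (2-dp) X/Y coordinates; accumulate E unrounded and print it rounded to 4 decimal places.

At z = 3.36 mm: the r=3.5 cylinder contributes a regular 8-gon of circumradius 3.5; the cylinder at (-2.5, 13.5) does not reach this height (z outside [3.5, 25.5]); the cylinder at (0.5, 12): section is a regular 8-gon, circumradius r=9.5; Merging all regions: the regions partially overlap (shared area 1.16 mm²), so overlapping operands fuse into one piece — 1 connected region. The outline is a single polygon with 16 vertices. Extrusion per mm of travel: 0.4 × 0.24 / (π × 0.875²) = 0.039912. Accumulating E over each segment gives final E = 2.9675.

G0 X-9.00 Y12.00 Z3.36
G1 X-6.22 Y5.28 E0.2903
G1 X-0.96 Y3.10 E0.5175
G1 X-2.47 Y2.47 E0.5828
G1 X-3.50 Y0.00 E0.6896
G1 X-2.47 Y-2.47 E0.7964
G1 X0.00 Y-3.50 E0.9032
G1 X2.47 Y-2.47 E1.0101
G1 X3.50 Y0.00 E1.1169
G1 X2.47 Y2.47 E1.2237
G1 X1.46 Y2.90 E1.2675
G1 X7.22 Y5.28 E1.5162
G1 X10.00 Y12.00 E1.8065
G1 X7.22 Y18.72 E2.0967
G1 X0.50 Y21.50 E2.3870
G1 X-6.22 Y18.72 E2.6773
G1 X-9.00 Y12.00 E2.9675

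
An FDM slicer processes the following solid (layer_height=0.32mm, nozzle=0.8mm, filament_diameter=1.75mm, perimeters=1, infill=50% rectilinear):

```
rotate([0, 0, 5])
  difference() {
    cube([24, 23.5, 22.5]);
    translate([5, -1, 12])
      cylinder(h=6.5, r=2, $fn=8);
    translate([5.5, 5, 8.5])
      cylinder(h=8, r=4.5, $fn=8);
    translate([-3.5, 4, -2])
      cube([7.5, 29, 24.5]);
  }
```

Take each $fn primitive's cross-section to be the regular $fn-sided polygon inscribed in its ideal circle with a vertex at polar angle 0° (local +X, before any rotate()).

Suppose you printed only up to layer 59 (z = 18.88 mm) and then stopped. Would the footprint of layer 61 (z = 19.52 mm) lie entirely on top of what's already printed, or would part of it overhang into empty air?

entirely on top

Compare the two slices. At z = 18.88: the cube is present — its section is the full 24×23.5 rectangle (area 564.00 mm²); the cylinder at (5, -1) is absent (z outside [12, 18.5]); the cylinder at (5.5, 5) is not intersected at this z (z outside [8.5, 16.5]); the 7.5×29 cube at (-3.5, 4) contributes its full rectangle (area 217.50 mm²); Subtracting the remaining from the first: starting from the 24×23.5 cube (564.00 mm²), the 7.5×29 cube at (-3.5, 4) partially overlaps it — only the 78.00 mm² overlap (of its 217.50 mm²) is removed, clipping the outline — area = 486.00 mm²; (rotated 5° about Z; rotation is an isometry so areas/perimeters/island counts are preserved). At z = 19.52: the cube is present — its section is the full 24×23.5 rectangle (area 564.00 mm²); the cylinder at (5, -1) is not intersected at this z (z outside [12, 18.5]); the cylinder at (5.5, 5) does not reach this height (z outside [8.5, 16.5]); the cube at (-3.5, 4) (footprint 7.5×29) is included at this height (area 217.50 mm²); After the difference (first − rest): starting from the 24×23.5 cube (564.00 mm²), the 7.5×29 cube at (-3.5, 4) partially overlaps it — only the 78.00 mm² overlap (of its 217.50 mm²) is removed, clipping the outline — area = 486.00 mm²; (rotated 5° about Z; rotation is an isometry so areas/perimeters/island counts are preserved). Checking containment: the cross-section at z = 19.52 is a subset of the cross-section at z = 18.88.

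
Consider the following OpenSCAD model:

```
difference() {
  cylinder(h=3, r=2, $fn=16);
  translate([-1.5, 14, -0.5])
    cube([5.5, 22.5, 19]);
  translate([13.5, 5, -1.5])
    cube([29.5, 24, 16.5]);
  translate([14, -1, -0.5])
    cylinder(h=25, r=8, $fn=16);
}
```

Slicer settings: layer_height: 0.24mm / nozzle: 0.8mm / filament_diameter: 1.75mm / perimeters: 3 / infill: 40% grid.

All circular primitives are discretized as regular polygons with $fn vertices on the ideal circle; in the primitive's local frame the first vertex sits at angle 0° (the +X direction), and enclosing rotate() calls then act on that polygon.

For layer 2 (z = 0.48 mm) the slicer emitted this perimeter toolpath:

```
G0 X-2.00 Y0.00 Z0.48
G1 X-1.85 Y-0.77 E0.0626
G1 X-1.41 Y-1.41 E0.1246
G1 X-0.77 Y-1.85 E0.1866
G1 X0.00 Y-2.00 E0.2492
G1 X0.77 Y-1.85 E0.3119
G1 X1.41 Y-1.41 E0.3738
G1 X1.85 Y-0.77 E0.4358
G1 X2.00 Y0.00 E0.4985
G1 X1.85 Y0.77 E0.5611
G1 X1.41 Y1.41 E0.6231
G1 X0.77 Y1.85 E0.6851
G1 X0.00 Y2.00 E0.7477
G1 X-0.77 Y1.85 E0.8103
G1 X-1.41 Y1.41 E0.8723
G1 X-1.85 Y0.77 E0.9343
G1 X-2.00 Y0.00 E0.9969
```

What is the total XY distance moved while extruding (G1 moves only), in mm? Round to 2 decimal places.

12.49 mm

Sum the Euclidean lengths of each G1 segment: total = 12.49 mm.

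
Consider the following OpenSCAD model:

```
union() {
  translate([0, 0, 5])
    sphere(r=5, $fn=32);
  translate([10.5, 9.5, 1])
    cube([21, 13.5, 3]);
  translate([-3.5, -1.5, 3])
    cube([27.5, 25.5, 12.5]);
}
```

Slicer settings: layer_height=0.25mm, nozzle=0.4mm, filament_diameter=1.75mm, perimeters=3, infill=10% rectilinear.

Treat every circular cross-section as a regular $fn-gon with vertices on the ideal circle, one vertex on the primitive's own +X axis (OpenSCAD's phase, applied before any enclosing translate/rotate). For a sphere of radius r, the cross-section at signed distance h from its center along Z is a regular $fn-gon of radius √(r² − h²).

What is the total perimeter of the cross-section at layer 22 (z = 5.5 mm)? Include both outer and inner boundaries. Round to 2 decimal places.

110.75 mm

At z = 5.5 mm: the r=5 sphere slices to a regular 32-gon of circumradius 4.975 (√(r²−h²) with h=0.5 from center) (perimeter = 2·32·4.975·sin(180°/32) = 31.21 mm); the cube at (10.5, 9.5) is not intersected at this z (z outside [1, 4]); the 27.5×25.5 cube at (-3.5, -1.5) contributes its full rectangle (perimeter 106.00 mm); Merging all regions: the regions partially overlap (shared area 47.67 mm²), so the edge portions inside another operand are dropped and the merged outline is re-measured after clipping — boundary = 110.75 mm. Overall, the cross-section is a single solid region. Total boundary length (outer) = 110.75 mm.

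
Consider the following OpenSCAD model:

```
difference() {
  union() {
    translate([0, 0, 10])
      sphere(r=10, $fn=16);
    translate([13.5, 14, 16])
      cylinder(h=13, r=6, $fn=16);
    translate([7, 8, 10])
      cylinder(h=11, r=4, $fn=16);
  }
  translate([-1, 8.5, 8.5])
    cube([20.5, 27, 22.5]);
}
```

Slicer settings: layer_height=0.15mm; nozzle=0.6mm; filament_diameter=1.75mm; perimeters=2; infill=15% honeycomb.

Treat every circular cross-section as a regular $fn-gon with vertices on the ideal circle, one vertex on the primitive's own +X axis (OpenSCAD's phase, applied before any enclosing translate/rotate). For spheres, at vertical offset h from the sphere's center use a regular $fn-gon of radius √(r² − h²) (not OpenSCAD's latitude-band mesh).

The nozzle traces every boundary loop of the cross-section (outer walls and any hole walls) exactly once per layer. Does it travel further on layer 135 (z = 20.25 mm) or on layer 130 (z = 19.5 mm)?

layer 130 (z = 19.5 mm)

Layer 135 (z = 20.25): the sphere is not intersected at this z (|z−center|=10.250 > r=10); the r=6 cylinder at (13.5, 14) contributes a regular 16-gon of circumradius 6 (perimeter = 2·16·6.000·sin(180°/16) = 37.46 mm); the cylinder at (7, 8): section is a regular 16-gon, circumradius r=4 (perimeter = 2·16·4.000·sin(180°/16) = 24.97 mm); Combining (union): the regions partially overlap (shared area 2.95 mm²), so the edge portions inside another operand are dropped and the merged outline is re-measured after clipping — boundary = 53.45 mm; the cube at (-1, 8.5) (footprint 20.5×27) is included at this height (perimeter 95.00 mm); After the difference (first − rest): starting from that combined region, the 20.5×27 cube at (-1, 8.5) partially overlaps it — only the 126.55 mm² overlap (of its 553.50 mm²) is removed, clipping the outline — boundary = 30.87 mm. So its perimeter = 30.87 mm. Layer 130 (z = 19.5): the r=10 sphere contributes a regular 16-gon of circumradius √(10²−9.5²) = 3.122 (perimeter = 2·16·3.122·sin(180°/16) = 19.49 mm); the r=6 cylinder at (13.5, 14) gives a regular 16-gon of circumradius 6 (constant along its height) (perimeter = 2·16·6.000·sin(180°/16) = 37.46 mm); the r=4 cylinder at (7, 8) contributes a regular 16-gon of circumradius 4 (perimeter = 2·16·4.000·sin(180°/16) = 24.97 mm); Merging all regions: the regions partially overlap (shared area 2.95 mm²), so the edge portions inside another operand are dropped and the merged outline is re-measured after clipping — boundary = 72.94 mm; the 20.5×27 cube at (-1, 8.5) contributes its full rectangle (perimeter 95.00 mm); Taking the first minus the rest: starting from the result so far, the 20.5×27 cube at (-1, 8.5) partially overlaps it — only the 126.55 mm² overlap (of its 553.50 mm²) is removed, clipping the outline — boundary = 50.36 mm. So its perimeter = 50.36 mm. Layer 130 is larger (50.36 vs 30.87 mm).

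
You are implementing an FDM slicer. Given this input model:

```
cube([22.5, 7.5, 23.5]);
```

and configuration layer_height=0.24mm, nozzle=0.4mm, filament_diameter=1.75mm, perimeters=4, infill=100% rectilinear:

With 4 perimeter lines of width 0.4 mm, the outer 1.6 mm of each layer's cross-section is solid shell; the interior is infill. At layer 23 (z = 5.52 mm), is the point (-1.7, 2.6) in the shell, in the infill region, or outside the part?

outside

At z = 5.52 mm: the 22.5×7.5 cube contributes its full rectangle. Overall, the cross-section is a single solid region. The nearest boundary edge runs (0.00, 7.50)→(0.00, 0.00); distance from the point to it = 1.70 mm. The point is not inside any of the regions above, so it lies outside the cross-section (1.70 mm from the nearest boundary).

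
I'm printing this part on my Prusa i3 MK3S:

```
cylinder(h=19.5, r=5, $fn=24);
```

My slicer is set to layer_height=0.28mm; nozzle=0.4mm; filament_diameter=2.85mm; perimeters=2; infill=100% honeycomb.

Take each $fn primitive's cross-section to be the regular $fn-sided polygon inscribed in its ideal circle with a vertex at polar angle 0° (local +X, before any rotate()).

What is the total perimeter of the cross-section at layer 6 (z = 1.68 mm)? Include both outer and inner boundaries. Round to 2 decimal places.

31.33 mm

At z = 1.68 mm: the cylinder: section is a regular 24-gon, circumradius r=5 (perimeter = 2·24·5.000·sin(180°/24) = 31.33 mm). Overall, the cross-section is a single solid region. Total boundary length (outer) = 31.33 mm.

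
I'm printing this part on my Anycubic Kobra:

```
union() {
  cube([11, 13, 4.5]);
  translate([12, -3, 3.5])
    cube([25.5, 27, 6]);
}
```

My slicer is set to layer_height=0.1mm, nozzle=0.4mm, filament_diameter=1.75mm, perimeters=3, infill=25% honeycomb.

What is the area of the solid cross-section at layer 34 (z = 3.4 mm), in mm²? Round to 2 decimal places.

At z = 3.4 mm: the cube is present — its section is the full 11×13 rectangle (area 143.00 mm²); the cube at (12, -3) is absent (z outside [3.5, 9.5]); Combining (union): only the 11×13 cube is present, so the union is just that shape — area = 143.00 mm². Overall, the cross-section is a single solid region. Net area = 143.00 mm².

143.00 mm²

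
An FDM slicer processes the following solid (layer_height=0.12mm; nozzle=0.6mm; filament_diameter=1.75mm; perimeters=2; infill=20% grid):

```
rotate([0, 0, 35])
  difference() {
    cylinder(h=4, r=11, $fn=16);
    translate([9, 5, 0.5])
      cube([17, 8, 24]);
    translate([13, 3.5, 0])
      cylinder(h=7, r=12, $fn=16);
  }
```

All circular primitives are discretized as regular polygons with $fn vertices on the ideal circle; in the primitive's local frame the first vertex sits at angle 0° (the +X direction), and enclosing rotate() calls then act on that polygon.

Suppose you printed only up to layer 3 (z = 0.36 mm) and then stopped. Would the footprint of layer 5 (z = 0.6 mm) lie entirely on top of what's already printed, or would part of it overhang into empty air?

entirely on top

Compare the two slices. At z = 0.36: the cylinder: section is a regular 16-gon, circumradius r=11 (area = (16/2)·11.000²·sin(360°/16) = 370.44 mm²); the cube at (9, 5) is absent (z outside [0.5, 24.5]); the cylinder at (13, 3.5): section is a regular 16-gon, circumradius r=12 (area = (16/2)·12.000²·sin(360°/16) = 440.85 mm²); Taking the first minus the rest: starting from the r=11 cylinder (370.44 mm²), the r=12 cylinder at (13, 3.5) partially overlaps it — only the 117.94 mm² overlap (of its 440.85 mm²) is removed, clipping the outline — area = 252.50 mm²; (whole slice rotated 35° about Z — lengths, areas and connectivity unchanged). At z = 0.6: the cylinder: section is a regular 16-gon, circumradius r=11 (area = (16/2)·11.000²·sin(360°/16) = 370.44 mm²); the 17×8 cube at (9, 5) contributes its full rectangle (area 136.00 mm²); the r=12 cylinder at (13, 3.5) contributes a regular 16-gon of circumradius 12 (area = (16/2)·12.000²·sin(360°/16) = 440.85 mm²); After the difference (first − rest): starting from the r=11 cylinder (370.44 mm²), the 17×8 cube at (9, 5) partially overlaps it — only the 0.30 mm² overlap (of its 136.00 mm²) is removed, clipping the outline; the r=12 cylinder at (13, 3.5) partially overlaps it — only the 117.64 mm² overlap (of its 440.85 mm²) is removed, clipping the outline — area = 252.50 mm²; (whole slice rotated 35° about Z — lengths, areas and connectivity unchanged). Checking containment: the cross-section at z = 0.6 is a subset of the cross-section at z = 0.36.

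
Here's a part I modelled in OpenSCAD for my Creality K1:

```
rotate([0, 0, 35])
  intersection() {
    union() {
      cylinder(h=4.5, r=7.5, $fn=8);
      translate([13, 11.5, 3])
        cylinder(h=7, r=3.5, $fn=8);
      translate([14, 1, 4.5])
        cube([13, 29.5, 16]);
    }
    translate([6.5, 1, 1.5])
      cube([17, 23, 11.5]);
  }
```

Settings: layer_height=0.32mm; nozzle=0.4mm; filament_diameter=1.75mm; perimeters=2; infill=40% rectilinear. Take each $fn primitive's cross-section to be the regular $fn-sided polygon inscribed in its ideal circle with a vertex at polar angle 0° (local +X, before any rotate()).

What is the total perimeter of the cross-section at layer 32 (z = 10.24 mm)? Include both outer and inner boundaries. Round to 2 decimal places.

At z = 10.24 mm: the cylinder is not intersected at this z (z outside [0, 4.5]); the cylinder at (13, 11.5) does not reach this height (z outside [3, 10]); the 13×29.5 cube at (14, 1) contributes its full rectangle (perimeter 85.00 mm); Merging all regions: only the 13×29.5 cube at (14, 1) is present, so the union is just that shape — boundary = 85.00 mm; the 17×23 cube at (6.5, 1) contributes its full rectangle (perimeter 80.00 mm); After intersecting: the 17×23 cube at (6.5, 1) partially overlaps the result so far; clipping to the common part keeps 218.50 mm² — boundary = 65.00 mm; (rotated 35° about Z; rotation is an isometry so areas/perimeters/island counts are preserved). Overall, the cross-section is a single solid region. Total boundary length (outer) = 65.00 mm.

65.00 mm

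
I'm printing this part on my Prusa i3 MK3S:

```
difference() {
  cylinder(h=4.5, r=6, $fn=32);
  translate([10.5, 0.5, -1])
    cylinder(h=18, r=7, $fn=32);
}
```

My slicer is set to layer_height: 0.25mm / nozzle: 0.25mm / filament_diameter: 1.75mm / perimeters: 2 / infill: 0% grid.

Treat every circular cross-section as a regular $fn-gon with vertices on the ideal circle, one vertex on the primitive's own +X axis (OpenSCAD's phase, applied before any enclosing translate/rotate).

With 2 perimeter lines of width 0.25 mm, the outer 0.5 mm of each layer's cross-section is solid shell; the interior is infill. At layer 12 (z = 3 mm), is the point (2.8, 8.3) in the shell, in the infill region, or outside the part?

outside

At z = 3 mm: the r=6 cylinder contributes a regular 32-gon of circumradius 6; the r=7 cylinder at (10.5, 0.5) gives a regular 32-gon of circumradius 7 (constant along its height); After the difference (first − rest): starting from the r=6 cylinder, the r=7 cylinder at (10.5, 0.5) partially overlaps it — only the 12.56 mm² overlap (of its 152.95 mm²) is removed, clipping the outline — 1 connected region. Overall, the cross-section is a single solid region. The nearest boundary edge runs (1.17, 5.88)→(2.30, 5.54); distance from the point to it = 2.78 mm. The point is not inside any of the regions above, so it lies outside the cross-section (2.78 mm from the nearest boundary).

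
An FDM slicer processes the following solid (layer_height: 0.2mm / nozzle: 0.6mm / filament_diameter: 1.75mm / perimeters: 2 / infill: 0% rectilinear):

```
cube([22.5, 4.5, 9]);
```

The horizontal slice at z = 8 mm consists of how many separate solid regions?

1

At z = 8 mm: the cube (footprint 22.5×4.5) is included at this height. The result has 1 disconnected region.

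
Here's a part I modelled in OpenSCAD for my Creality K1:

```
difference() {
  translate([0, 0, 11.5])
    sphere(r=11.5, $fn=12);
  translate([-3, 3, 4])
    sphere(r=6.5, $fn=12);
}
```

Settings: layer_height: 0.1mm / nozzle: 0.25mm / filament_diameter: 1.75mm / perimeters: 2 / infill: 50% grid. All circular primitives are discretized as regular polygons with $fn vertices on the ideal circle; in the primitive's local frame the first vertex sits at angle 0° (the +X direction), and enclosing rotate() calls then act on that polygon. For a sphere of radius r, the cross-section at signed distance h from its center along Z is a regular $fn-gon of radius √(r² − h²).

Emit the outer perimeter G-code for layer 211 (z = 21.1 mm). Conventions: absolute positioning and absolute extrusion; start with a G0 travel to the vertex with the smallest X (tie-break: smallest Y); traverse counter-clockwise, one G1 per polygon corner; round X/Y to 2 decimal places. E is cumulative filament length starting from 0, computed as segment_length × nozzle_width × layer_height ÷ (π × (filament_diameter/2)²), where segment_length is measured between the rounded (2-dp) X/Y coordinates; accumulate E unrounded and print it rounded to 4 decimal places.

G0 X-6.33 Y0.00 Z21.10
G1 X-5.48 Y-3.17 E0.0341
G1 X-3.17 Y-5.48 E0.0681
G1 X0.00 Y-6.33 E0.1022
G1 X3.17 Y-5.48 E0.1363
G1 X5.48 Y-3.17 E0.1702
G1 X6.33 Y0.00 E0.2044
G1 X5.48 Y3.17 E0.2385
G1 X3.17 Y5.48 E0.2724
G1 X0.00 Y6.33 E0.3065
G1 X-3.17 Y5.48 E0.3406
G1 X-5.48 Y3.17 E0.3746
G1 X-6.33 Y0.00 E0.4087

At z = 21.1 mm: the r=11.5 sphere contributes a regular 12-gon of circumradius √(11.5²−9.6²) = 6.332; the sphere at (-3, 3) does not reach this height (|z−center|=17.100 > r=6.5); Taking the first minus the rest: none of the subtracted shapes is present at this height, so the r=11.5 sphere is unchanged — 1 connected region. The outline is a single polygon with 12 vertices. Extrusion per mm of travel: 0.25 × 0.1 / (π × 0.875²) = 0.010394. Accumulating E over each segment gives final E = 0.4087.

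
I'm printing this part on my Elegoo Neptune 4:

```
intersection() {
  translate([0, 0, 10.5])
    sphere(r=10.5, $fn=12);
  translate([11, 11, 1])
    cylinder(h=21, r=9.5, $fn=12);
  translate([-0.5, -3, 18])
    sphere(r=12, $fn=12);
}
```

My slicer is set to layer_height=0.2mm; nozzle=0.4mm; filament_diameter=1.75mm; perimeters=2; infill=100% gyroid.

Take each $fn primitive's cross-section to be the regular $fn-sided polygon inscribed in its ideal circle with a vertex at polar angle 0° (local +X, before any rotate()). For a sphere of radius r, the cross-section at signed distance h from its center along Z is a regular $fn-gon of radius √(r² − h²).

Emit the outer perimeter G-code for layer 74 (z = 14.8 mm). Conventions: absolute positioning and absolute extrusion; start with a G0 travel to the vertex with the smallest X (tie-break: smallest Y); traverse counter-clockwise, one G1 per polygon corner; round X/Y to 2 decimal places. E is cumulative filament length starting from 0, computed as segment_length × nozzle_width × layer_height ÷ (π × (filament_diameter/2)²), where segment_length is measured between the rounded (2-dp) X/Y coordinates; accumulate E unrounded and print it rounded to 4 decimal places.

G0 X2.36 Y7.80 Z14.80
G1 X2.77 Y6.25 E0.0533
G1 X6.25 Y2.77 E0.2170
G1 X9.04 Y2.03 E0.3130
G1 X8.58 Y3.72 E0.3713
G1 X5.28 Y7.02 E0.5265
G1 X2.36 Y7.80 E0.6270

At z = 14.8 mm: the sphere: section is a regular 12-gon, circumradius = √(r²−h²) = √(10.5²−4.3²) = 9.579; the r=9.5 cylinder at (11, 11) gives a regular 12-gon of circumradius 9.5 (constant along its height); the r=12 sphere at (-0.5, -3) contributes a regular 12-gon of circumradius √(12²−3.2²) = 11.565; After intersecting: the r=9.5 cylinder at (11, 11) partially overlaps the r=10.5 sphere; clipping to the common part keeps 21.33 mm²; the r=12 sphere at (-0.5, -3) partially overlaps the running intersection; clipping to the common part keeps 15.39 mm² — 1 connected region. The outline is a single polygon with 6 vertices. Extrusion per mm of travel: 0.4 × 0.2 / (π × 0.875²) = 0.033260. Accumulating E over each segment gives final E = 0.6270.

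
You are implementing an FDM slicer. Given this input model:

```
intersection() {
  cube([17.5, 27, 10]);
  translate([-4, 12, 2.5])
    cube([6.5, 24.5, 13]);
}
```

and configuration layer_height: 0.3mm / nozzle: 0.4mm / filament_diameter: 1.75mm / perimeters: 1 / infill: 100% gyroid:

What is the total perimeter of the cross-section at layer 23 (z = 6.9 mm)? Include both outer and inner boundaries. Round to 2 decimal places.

35.00 mm

At z = 6.9 mm: the cube (footprint 17.5×27) is included at this height (perimeter 89.00 mm); the cube at (-4, 12) (footprint 6.5×24.5) is included at this height (perimeter 62.00 mm); Keeping only the common overlap: the 6.5×24.5 cube at (-4, 12) partially overlaps the 17.5×27 cube; clipping to the common part keeps 37.50 mm² — boundary = 35.00 mm. Overall, the cross-section is a single solid region. Total boundary length (outer) = 35.00 mm.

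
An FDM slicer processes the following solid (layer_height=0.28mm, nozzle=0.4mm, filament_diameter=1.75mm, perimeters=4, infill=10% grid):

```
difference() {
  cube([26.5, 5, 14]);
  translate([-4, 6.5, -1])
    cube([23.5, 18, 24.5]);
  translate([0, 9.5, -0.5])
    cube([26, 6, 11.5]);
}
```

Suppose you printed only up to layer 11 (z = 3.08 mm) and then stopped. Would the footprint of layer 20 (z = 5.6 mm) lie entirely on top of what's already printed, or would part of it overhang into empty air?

entirely on top

Compare the two slices. At z = 3.08: the cube is present — its section is the full 26.5×5 rectangle (area 132.50 mm²); the cube at (-4, 6.5) is present — its section is the full 23.5×18 rectangle (area 423.00 mm²); the cube at (0, 9.5) (footprint 26×6) is included at this height (area 156.00 mm²); Taking the first minus the rest: starting from the 26.5×5 cube (132.50 mm²), the 23.5×18 cube at (-4, 6.5) misses the remaining region (no effect); the 26×6 cube at (0, 9.5) misses the remaining region (no effect) — area = 132.50 mm². At z = 5.6: the cube is present — its section is the full 26.5×5 rectangle (area 132.50 mm²); the 23.5×18 cube at (-4, 6.5) contributes its full rectangle (area 423.00 mm²); the cube at (0, 9.5) (footprint 26×6) is included at this height (area 156.00 mm²); Taking the first minus the rest: starting from the 26.5×5 cube (132.50 mm²), the 23.5×18 cube at (-4, 6.5) misses the remaining region (no effect); the 26×6 cube at (0, 9.5) misses the remaining region (no effect) — area = 132.50 mm². Checking containment: the cross-section at z = 5.6 is a subset of the cross-section at z = 3.08.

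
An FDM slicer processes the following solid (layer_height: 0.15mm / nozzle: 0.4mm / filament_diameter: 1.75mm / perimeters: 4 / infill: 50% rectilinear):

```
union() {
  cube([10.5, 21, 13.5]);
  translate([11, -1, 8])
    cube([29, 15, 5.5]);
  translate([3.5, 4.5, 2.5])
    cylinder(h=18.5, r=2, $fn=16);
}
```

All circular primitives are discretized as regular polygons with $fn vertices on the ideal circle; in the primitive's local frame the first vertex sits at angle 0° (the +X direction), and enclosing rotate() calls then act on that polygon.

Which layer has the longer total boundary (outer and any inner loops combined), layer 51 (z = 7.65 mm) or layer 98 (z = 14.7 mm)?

layer 51 (z = 7.65 mm)

Layer 51 (z = 7.65): the cube is present — its section is the full 10.5×21 rectangle (perimeter 63.00 mm); the cube at (11, -1) is not intersected at this z (z outside [8, 13.5]); the cylinder at (3.5, 4.5): section is a regular 16-gon, circumradius r=2 (perimeter = 2·16·2.000·sin(180°/16) = 12.49 mm); Combining (union): the r=2 cylinder at (3.5, 4.5) lies entirely inside the 10.5×21 cube, so the union is just the 10.5×21 cube — boundary = 63.00 mm. So its perimeter = 63.00 mm. Layer 98 (z = 14.7): the cube does not reach this height (z outside [0, 13.5]); the cube at (11, -1) does not reach this height (z outside [8, 13.5]); the r=2 cylinder at (3.5, 4.5) contributes a regular 16-gon of circumradius 2 (perimeter = 2·16·2.000·sin(180°/16) = 12.49 mm); Merging all regions: only the r=2 cylinder at (3.5, 4.5) is present, so the union is just that shape — boundary = 12.49 mm. So its perimeter = 12.49 mm. Layer 51 is larger (63.00 vs 12.49 mm).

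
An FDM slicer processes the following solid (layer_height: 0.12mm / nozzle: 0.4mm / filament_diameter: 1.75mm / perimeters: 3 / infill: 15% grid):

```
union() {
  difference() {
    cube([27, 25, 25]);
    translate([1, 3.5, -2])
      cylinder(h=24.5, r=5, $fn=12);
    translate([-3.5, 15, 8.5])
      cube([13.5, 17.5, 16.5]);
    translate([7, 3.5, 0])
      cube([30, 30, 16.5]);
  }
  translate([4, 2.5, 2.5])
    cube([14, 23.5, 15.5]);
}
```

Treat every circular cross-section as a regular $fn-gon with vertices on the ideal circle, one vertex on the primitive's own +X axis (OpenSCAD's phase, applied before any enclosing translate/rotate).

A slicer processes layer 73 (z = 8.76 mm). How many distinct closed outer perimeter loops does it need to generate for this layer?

At z = 8.76 mm: the cube is present — its section is the full 27×25 rectangle; the r=5 cylinder at (1, 3.5) contributes a regular 12-gon of circumradius 5; the 13.5×17.5 cube at (-3.5, 15) contributes its full rectangle; the 30×30 cube at (7, 3.5) contributes its full rectangle; Taking the first minus the rest: starting from the 27×25 cube, the r=5 cylinder at (1, 3.5) partially overlaps it — only the 42.61 mm² overlap (of its 75.00 mm²) is removed, clipping the outline; the 13.5×17.5 cube at (-3.5, 15) partially overlaps it — only the 100.00 mm² overlap (of its 236.25 mm²) is removed, clipping the outline; the 30×30 cube at (7, 3.5) partially overlaps it — only the 400.00 mm² overlap (of its 900.00 mm²) is removed, clipping the outline — 1 connected region; the 14×23.5 cube at (4, 2.5) contributes its full rectangle; Merging all regions: the regions partially overlap (shared area 41.59 mm²), so overlapping operands fuse into one piece — 1 connected region. The result has 1 disconnected region.

1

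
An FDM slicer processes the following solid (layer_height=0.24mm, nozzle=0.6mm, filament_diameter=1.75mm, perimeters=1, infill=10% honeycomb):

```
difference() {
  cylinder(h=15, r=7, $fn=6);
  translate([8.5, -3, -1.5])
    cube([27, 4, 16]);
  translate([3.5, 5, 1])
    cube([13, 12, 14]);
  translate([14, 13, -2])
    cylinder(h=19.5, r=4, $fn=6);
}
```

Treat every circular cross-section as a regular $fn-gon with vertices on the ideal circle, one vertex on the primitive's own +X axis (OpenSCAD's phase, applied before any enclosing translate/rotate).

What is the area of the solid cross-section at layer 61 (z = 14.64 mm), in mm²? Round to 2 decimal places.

126.98 mm²

At z = 14.64 mm: the r=7 cylinder contributes a regular 6-gon of circumradius 7 (area = (6/2)·7.000²·sin(360°/6) = 127.31 mm²); the cube at (8.5, -3) does not reach this height (z outside [-1.5, 14.5]); the cube at (3.5, 5) (footprint 13×12) is included at this height (area 156.00 mm²); the r=4 cylinder at (14, 13) contributes a regular 6-gon of circumradius 4 (area = (6/2)·4.000²·sin(360°/6) = 41.57 mm²); Taking the first minus the rest: starting from the r=7 cylinder (127.31 mm²), the 13×12 cube at (3.5, 5) partially overlaps it — only the 0.33 mm² overlap (of its 156.00 mm²) is removed, clipping the outline; the r=4 cylinder at (14, 13) misses the remaining region (no effect) — area = 126.98 mm². Overall, the cross-section is a single solid region. Net area = 126.98 mm².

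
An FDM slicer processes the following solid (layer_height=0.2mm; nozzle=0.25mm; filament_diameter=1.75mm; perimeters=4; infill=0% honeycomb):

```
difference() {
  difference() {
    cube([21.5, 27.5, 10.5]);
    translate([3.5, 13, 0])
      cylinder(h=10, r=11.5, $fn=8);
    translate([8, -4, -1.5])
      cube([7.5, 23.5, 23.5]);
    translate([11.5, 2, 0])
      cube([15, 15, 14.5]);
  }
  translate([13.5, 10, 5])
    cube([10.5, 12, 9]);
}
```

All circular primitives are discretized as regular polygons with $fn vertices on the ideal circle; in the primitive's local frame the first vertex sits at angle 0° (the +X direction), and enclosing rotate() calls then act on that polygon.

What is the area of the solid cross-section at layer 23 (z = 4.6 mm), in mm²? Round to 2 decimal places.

175.25 mm²

At z = 4.6 mm: the cube is present — its section is the full 21.5×27.5 rectangle (area 591.25 mm²); the cylinder at (3.5, 13): section is a regular 8-gon, circumradius r=11.5 (area = (8/2)·11.500²·sin(360°/8) = 374.06 mm²); the cube at (8, -4) is present — its section is the full 7.5×23.5 rectangle (area 176.25 mm²); the 15×15 cube at (11.5, 2) contributes its full rectangle (area 225.00 mm²); Subtracting the remaining from the first: starting from the 21.5×27.5 cube (591.25 mm²), the r=11.5 cylinder at (3.5, 13) partially overlaps it — only the 262.46 mm² overlap (of its 374.06 mm²) is removed, clipping the outline; the 7.5×23.5 cube at (8, -4) partially overlaps it — only the 63.54 mm² overlap (of its 176.25 mm²) is removed, clipping the outline; the 15×15 cube at (11.5, 2) partially overlaps it — only the 90.00 mm² overlap (of its 225.00 mm²) is removed, clipping the outline — area = 175.25 mm²; the cube at (13.5, 10) does not reach this height (z outside [5, 14]); After the difference (first − rest): none of the subtracted shapes is present at this height, so that combined region is unchanged — area = 175.25 mm². Overall, the cross-section has 3 separate islands. Net area = 175.25 mm².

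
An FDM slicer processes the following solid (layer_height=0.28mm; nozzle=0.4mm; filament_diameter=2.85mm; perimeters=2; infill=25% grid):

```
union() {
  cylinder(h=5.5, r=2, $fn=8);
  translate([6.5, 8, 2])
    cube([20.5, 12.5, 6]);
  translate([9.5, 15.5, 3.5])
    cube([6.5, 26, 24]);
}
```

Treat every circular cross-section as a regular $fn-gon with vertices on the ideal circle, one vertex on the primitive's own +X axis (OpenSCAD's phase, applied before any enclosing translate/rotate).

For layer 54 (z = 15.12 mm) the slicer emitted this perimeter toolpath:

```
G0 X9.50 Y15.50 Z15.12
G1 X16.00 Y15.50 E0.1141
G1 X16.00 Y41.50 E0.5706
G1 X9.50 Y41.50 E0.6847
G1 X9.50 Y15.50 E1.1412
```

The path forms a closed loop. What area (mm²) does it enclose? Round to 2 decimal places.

169.00 mm²

Apply the shoelace formula to the sequence of (X, Y) vertices; enclosed area = 169.00 mm².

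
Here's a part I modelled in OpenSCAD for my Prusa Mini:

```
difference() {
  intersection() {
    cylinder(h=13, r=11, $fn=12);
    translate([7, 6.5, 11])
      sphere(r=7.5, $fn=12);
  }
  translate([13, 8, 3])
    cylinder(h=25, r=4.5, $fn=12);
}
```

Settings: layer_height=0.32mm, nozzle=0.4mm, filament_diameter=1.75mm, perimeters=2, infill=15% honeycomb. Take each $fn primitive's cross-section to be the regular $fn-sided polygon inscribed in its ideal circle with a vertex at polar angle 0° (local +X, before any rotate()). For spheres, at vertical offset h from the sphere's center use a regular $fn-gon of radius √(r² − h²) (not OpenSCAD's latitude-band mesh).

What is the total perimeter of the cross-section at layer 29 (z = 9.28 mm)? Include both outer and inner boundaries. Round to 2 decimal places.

At z = 9.28 mm: the r=11 cylinder contributes a regular 12-gon of circumradius 11 (perimeter = 2·12·11.000·sin(180°/12) = 68.33 mm); the r=7.5 sphere at (7, 6.5) slices to a regular 12-gon of circumradius 7.300 (√(r²−h²) with h=1.72 from center) (perimeter = 2·12·7.300·sin(180°/12) = 45.35 mm); After intersecting: the r=7.5 sphere at (7, 6.5) partially overlaps the r=11 cylinder; clipping to the common part keeps 84.88 mm² — boundary = 35.38 mm; the cylinder at (13, 8): section is a regular 12-gon, circumradius r=4.5 (perimeter = 2·12·4.500·sin(180°/12) = 27.95 mm); After the difference (first − rest): starting from that combined region, the r=4.5 cylinder at (13, 8) partially overlaps it — only the 0.08 mm² overlap (of its 60.75 mm²) is removed, clipping the outline — boundary = 35.38 mm. Overall, the cross-section is a single solid region. Total boundary length (outer) = 35.38 mm.

35.38 mm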